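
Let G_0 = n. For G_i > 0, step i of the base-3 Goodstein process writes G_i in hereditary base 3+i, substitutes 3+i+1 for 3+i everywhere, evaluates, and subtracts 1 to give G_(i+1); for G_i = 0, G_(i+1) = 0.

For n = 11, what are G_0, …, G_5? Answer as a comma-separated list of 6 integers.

G_0 = 11. HB_3(11) = 3^2 + 2. Bump = 18. G_1 = 17.
G_1 = 17. HB_4(17) = 4^2 + 1. Bump = 26. G_2 = 25.
G_2 = 25. HB_5(25) = 5^2. Bump = 36. G_3 = 35.
G_3 = 35. HB_6(35) = 5·6 + 5. Bump = 40. G_4 = 39.
G_4 = 39. HB_7(39) = 5·7 + 4. Bump = 44. G_5 = 43.

11, 17, 25, 35, 39, 43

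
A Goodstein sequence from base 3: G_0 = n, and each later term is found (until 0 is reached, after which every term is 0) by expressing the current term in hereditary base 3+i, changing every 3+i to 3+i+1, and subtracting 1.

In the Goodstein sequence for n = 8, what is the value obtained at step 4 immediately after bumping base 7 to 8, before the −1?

12

base 3: 8 = 2·3 + 2; at 4: 2·4 + 2 = 10; next = 9
base 4: 9 = 2·4 + 1; at 5: 2·5 + 1 = 11; next = 10
base 5: 10 = 2·5; at 6: 2·6 = 12; next = 11
base 6: 11 = 6 + 5; at 7: 7 + 5 = 12; next = 11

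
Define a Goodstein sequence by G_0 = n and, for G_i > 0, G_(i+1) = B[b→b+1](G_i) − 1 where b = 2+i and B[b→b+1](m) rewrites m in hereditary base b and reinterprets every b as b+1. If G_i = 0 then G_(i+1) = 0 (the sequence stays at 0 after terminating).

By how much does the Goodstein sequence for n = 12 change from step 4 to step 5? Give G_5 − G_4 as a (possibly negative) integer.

(0) 12|_2 = 2^(2 + 1) + 2^2 ↦ 3^(3 + 1) + 3^3|_3 = 108 ⇒ 107
(1) 107|_3 = 3^(3 + 1) + 2·3^2 + 2·3 + 2 ↦ 4^(4 + 1) + 2·4^2 + 2·4 + 2|_4 = 1066 ⇒ 1065
(2) 1065|_4 = 4^(4 + 1) + 2·4^2 + 2·4 + 1 ↦ 5^(5 + 1) + 2·5^2 + 2·5 + 1|_5 = 15686 ⇒ 15685
(3) 15685|_5 = 5^(5 + 1) + 2·5^2 + 2·5 ↦ 6^(6 + 1) + 2·6^2 + 2·6|_6 = 280020 ⇒ 280019
(4) 280019|_6 = 6^(6 + 1) + 2·6^2 + 6 + 5 ↦ 7^(7 + 1) + 2·7^2 + 7 + 5|_7 = 5764911 ⇒ 5764910

5484891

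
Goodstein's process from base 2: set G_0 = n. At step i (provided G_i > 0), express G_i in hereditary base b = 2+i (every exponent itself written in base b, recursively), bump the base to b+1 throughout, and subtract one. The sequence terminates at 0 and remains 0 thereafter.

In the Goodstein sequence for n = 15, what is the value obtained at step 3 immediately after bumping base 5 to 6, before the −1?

326594

base 2: 15 = 2^(2 + 1) + 2^2 + 2 + 1; at 3: 3^(3 + 1) + 3^3 + 3 + 1 = 112; next = 111
base 3: 111 = 3^(3 + 1) + 3^3 + 3; at 4: 4^(4 + 1) + 4^4 + 4 = 1284; next = 1283
base 4: 1283 = 4^(4 + 1) + 4^4 + 3; at 5: 5^(5 + 1) + 5^5 + 3 = 18753; next = 18752
base 5: 18752 = 5^(5 + 1) + 5^5 + 2; at 6: 6^(6 + 1) + 6^6 + 2 = 326594; next = 326593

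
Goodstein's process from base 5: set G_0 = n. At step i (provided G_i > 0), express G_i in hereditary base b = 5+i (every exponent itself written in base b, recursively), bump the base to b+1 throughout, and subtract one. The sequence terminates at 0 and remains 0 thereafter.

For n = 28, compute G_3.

i=0: 28 = 5^2 + 3 (b=5); 5→6: 6^2 + 3 = 39; 39−1 = 38
i=1: 38 = 6^2 + 2 (b=6); 6→7: 7^2 + 2 = 51; 51−1 = 50
i=2: 50 = 7^2 + 1 (b=7); 7→8: 8^2 + 1 = 65; 65−1 = 64

64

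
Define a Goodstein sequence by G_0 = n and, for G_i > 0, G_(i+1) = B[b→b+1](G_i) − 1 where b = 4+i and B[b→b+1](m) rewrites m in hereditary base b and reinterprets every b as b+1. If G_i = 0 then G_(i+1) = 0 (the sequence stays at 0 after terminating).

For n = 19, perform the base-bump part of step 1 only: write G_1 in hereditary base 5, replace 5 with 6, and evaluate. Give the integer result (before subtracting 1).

19 —HB4→ 4^2 + 3 —bump→ 5^2 + 3 = 28 —(−1)→ 27
27 —HB5→ 5^2 + 2 —bump→ 6^2 + 2 = 38 —(−1)→ 37

38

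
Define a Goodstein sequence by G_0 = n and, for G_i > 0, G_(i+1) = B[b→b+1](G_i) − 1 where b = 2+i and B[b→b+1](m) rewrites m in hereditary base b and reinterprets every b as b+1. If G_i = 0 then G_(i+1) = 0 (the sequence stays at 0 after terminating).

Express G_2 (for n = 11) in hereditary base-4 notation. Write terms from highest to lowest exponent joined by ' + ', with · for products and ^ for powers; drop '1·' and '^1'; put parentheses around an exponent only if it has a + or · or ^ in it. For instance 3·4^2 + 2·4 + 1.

step 0: 11 = 2^(2 + 1) + 2 + 1; sub 3 for 2: 3^(3 + 1) + 3 + 1; = 85; G_1 = 85−1 = 84
step 1: 84 = 3^(3 + 1) + 3; sub 4 for 3: 4^(4 + 1) + 4; = 1028; G_2 = 1028−1 = 1027
step 2: 1027 = 4^(4 + 1) + 3; sub 5 for 4: 5^(5 + 1) + 3; = 15628; G_3 = 15628−1 = 15627

4^(4 + 1) + 3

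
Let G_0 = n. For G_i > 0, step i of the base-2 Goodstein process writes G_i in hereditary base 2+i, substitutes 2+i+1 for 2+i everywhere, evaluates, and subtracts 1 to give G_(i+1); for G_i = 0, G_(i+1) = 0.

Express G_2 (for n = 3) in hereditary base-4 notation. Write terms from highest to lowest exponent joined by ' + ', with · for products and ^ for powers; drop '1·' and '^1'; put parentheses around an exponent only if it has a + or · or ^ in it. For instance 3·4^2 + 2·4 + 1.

3

step 0: 3 = 2 + 1; sub 3 for 2: 3 + 1; = 4; G_1 = 4−1 = 3
step 1: 3 = 3; sub 4 for 3: 4; = 4; G_2 = 4−1 = 3
step 2: 3 = 3; sub 5 for 4: 3; = 3; G_3 = 3−1 = 2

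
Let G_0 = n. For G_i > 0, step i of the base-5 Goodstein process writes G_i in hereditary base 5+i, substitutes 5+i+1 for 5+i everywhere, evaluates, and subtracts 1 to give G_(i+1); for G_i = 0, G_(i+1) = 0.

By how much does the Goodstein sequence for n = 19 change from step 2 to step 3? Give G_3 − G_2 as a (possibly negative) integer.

G_0=19  [base 5] 3·5 + 4  →[5↦6]→  3·6 + 4 = 22  −1 ⇒ G_1=21
G_1=21  [base 6] 3·6 + 3  →[6↦7]→  3·7 + 3 = 24  −1 ⇒ G_2=23
G_2=23  [base 7] 3·7 + 2  →[7↦8]→  3·8 + 2 = 26  −1 ⇒ G_3=25

2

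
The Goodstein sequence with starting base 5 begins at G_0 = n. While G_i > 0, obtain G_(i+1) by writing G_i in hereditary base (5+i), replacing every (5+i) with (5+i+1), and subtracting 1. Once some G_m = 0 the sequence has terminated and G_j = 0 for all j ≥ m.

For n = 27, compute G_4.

[0] 27 ≡ 5^2 + 2 (base 5). Lift 6: 38. −1: 37.
[1] 37 ≡ 6^2 + 1 (base 6). Lift 7: 50. −1: 49.
[2] 49 ≡ 7^2 (base 7). Lift 8: 64. −1: 63.
[3] 63 ≡ 7·8 + 7 (base 8). Lift 9: 70. −1: 69.
[4] 69 ≡ 7·9 + 6 (base 9). Lift 10: 76. −1: 75.

69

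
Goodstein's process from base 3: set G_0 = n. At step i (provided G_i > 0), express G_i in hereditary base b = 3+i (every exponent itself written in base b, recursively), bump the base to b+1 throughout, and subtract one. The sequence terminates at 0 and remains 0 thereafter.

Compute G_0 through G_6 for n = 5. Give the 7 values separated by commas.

i=0: 5 = 3 + 2 (b=3); 3→4: 4 + 2 = 6; 6−1 = 5
i=1: 5 = 4 + 1 (b=4); 4→5: 5 + 1 = 6; 6−1 = 5
i=2: 5 = 5 (b=5); 5→6: 6 = 6; 6−1 = 5
i=3: 5 = 5 (b=6); 6→7: 5 = 5; 5−1 = 4
i=4: 4 = 4 (b=7); 7→8: 4 = 4; 4−1 = 3
i=5: 3 = 3 (b=8); 8→9: 3 = 3; 3−1 = 2

5, 5, 5, 5, 4, 3, 2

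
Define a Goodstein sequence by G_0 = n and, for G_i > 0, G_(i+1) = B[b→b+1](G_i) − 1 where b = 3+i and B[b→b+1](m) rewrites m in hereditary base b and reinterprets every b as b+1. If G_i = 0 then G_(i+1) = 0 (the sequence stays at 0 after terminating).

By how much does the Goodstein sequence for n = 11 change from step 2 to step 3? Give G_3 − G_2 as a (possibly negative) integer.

10

base 3: 11 = 3^2 + 2; at 4: 4^2 + 2 = 18; next = 17
base 4: 17 = 4^2 + 1; at 5: 5^2 + 1 = 26; next = 25
base 5: 25 = 5^2; at 6: 6^2 = 36; next = 35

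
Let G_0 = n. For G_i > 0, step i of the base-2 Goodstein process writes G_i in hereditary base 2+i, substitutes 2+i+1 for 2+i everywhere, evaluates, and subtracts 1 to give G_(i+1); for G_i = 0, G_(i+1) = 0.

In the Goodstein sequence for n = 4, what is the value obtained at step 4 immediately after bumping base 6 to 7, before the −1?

i=0: 4 = 2^2 (b=2); 2→3: 3^3 = 27; 27−1 = 26
i=1: 26 = 2·3^2 + 2·3 + 2 (b=3); 3→4: 2·4^2 + 2·4 + 2 = 42; 42−1 = 41
i=2: 41 = 2·4^2 + 2·4 + 1 (b=4); 4→5: 2·5^2 + 2·5 + 1 = 61; 61−1 = 60
i=3: 60 = 2·5^2 + 2·5 (b=5); 5→6: 2·6^2 + 2·6 = 84; 84−1 = 83
i=4: 83 = 2·6^2 + 6 + 5 (b=6); 6→7: 2·7^2 + 7 + 5 = 110; 110−1 = 109

110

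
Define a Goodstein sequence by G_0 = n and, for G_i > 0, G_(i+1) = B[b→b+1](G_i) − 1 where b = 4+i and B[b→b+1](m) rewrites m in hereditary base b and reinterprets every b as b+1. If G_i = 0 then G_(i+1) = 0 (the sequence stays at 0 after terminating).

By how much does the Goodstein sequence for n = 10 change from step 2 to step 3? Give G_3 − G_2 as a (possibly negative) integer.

1

(0) 10|_4 = 2·4 + 2 ↦ 2·5 + 2|_5 = 12 ⇒ 11
(1) 11|_5 = 2·5 + 1 ↦ 2·6 + 1|_6 = 13 ⇒ 12
(2) 12|_6 = 2·6 ↦ 2·7|_7 = 14 ⇒ 13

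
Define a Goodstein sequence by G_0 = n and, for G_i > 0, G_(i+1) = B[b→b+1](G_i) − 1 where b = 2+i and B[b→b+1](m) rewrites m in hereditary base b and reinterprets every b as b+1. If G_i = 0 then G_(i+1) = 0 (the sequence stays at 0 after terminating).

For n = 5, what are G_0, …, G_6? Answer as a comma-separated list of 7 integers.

G_0 = 5. HB_2(5) = 2^2 + 1. Bump = 28. G_1 = 27.
G_1 = 27. HB_3(27) = 3^3. Bump = 256. G_2 = 255.
G_2 = 255. HB_4(255) = 3·4^3 + 3·4^2 + 3·4 + 3. Bump = 468. G_3 = 467.
G_3 = 467. HB_5(467) = 3·5^3 + 3·5^2 + 3·5 + 2. Bump = 776. G_4 = 775.
G_4 = 775. HB_6(775) = 3·6^3 + 3·6^2 + 3·6 + 1. Bump = 1198. G_5 = 1197.
G_5 = 1197. HB_7(1197) = 3·7^3 + 3·7^2 + 3·7. Bump = 1752. G_6 = 1751.

5, 27, 255, 467, 775, 1197, 1751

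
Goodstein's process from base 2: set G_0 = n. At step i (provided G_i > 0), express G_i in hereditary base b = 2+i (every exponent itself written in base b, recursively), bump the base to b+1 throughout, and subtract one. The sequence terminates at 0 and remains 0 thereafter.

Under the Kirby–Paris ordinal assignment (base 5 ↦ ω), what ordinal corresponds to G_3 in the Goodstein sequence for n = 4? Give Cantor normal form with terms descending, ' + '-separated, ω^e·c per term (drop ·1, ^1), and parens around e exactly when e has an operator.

ω^2·2 + ω·2

(0) 4|_2 = 2^2 ↦ 3^3|_3 = 27 ⇒ 26
(1) 26|_3 = 2·3^2 + 2·3 + 2 ↦ 2·4^2 + 2·4 + 2|_4 = 42 ⇒ 41
(2) 41|_4 = 2·4^2 + 2·4 + 1 ↦ 2·5^2 + 2·5 + 1|_5 = 61 ⇒ 60
(3) 60|_5 = 2·5^2 + 2·5 ↦ 2·6^2 + 2·6|_6 = 84 ⇒ 83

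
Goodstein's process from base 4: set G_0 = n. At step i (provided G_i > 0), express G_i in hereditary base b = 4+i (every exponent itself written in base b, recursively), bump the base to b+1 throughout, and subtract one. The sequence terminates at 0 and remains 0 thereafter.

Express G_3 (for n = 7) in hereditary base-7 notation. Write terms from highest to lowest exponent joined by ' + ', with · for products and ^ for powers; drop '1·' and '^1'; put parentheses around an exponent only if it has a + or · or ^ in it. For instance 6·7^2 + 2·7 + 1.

7

i=0: 7 = 4 + 3 (b=4); 4→5: 5 + 3 = 8; 8−1 = 7
i=1: 7 = 5 + 2 (b=5); 5→6: 6 + 2 = 8; 8−1 = 7
i=2: 7 = 6 + 1 (b=6); 6→7: 7 + 1 = 8; 8−1 = 7
i=3: 7 = 7 (b=7); 7→8: 8 = 8; 8−1 = 7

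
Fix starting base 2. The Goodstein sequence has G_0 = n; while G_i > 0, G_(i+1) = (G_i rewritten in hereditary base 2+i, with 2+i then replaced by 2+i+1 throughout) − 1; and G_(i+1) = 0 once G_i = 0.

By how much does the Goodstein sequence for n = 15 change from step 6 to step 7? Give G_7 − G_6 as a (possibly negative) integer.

3373455337

(0) 15|_2 = 2^(2 + 1) + 2^2 + 2 + 1 ↦ 3^(3 + 1) + 3^3 + 3 + 1|_3 = 112 ⇒ 111
(1) 111|_3 = 3^(3 + 1) + 3^3 + 3 ↦ 4^(4 + 1) + 4^4 + 4|_4 = 1284 ⇒ 1283
(2) 1283|_4 = 4^(4 + 1) + 4^4 + 3 ↦ 5^(5 + 1) + 5^5 + 3|_5 = 18753 ⇒ 18752
(3) 18752|_5 = 5^(5 + 1) + 5^5 + 2 ↦ 6^(6 + 1) + 6^6 + 2|_6 = 326594 ⇒ 326593
(4) 326593|_6 = 6^(6 + 1) + 6^6 + 1 ↦ 7^(7 + 1) + 7^7 + 1|_7 = 6588345 ⇒ 6588344
(5) 6588344|_7 = 7^(7 + 1) + 7^7 ↦ 8^(8 + 1) + 8^8|_8 = 150994944 ⇒ 150994943
(6) 150994943|_8 = 8^(8 + 1) + 7·8^7 + 7·8^6 + 7·8^5 + 7·8^4 + 7·8^3 + 7·8^2 + 7·8 + 7 ↦ 9^(9 + 1) + 7·9^7 + 7·9^6 + 7·9^5 + 7·9^4 + 7·9^3 + 7·9^2 + 7·9 + 7|_9 = 3524450281 ⇒ 3524450280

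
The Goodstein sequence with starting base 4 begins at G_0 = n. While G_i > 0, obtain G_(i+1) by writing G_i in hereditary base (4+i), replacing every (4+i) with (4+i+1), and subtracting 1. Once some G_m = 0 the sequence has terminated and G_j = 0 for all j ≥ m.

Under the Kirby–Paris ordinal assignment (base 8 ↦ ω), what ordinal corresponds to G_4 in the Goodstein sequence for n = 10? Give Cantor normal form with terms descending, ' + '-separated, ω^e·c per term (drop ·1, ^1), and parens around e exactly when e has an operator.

base 4: 10 = 2·4 + 2; at 5: 2·5 + 2 = 12; next = 11
base 5: 11 = 2·5 + 1; at 6: 2·6 + 1 = 13; next = 12
base 6: 12 = 2·6; at 7: 2·7 = 14; next = 13
base 7: 13 = 7 + 6; at 8: 8 + 6 = 14; next = 13

ω + 5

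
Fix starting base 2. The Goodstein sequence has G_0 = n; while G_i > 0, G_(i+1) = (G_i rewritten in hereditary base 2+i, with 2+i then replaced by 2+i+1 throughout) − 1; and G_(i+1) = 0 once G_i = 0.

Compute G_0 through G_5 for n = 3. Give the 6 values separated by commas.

3, 3, 3, 2, 1, 0

[0] 3 ≡ 2 + 1 (base 2). Lift 3: 4. −1: 3.
[1] 3 ≡ 3 (base 3). Lift 4: 4. −1: 3.
[2] 3 ≡ 3 (base 4). Lift 5: 3. −1: 2.
[3] 2 ≡ 2 (base 5). Lift 6: 2. −1: 1.
[4] 1 ≡ 1 (base 6). Lift 7: 1. −1: 0.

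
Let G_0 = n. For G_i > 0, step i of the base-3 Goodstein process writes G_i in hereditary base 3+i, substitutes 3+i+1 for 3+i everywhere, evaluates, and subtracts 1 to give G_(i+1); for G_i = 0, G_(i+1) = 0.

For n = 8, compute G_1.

9

base 3: 8 = 2·3 + 2; at 4: 2·4 + 2 = 10; next = 9
base 4: 9 = 2·4 + 1; at 5: 2·5 + 1 = 11; next = 10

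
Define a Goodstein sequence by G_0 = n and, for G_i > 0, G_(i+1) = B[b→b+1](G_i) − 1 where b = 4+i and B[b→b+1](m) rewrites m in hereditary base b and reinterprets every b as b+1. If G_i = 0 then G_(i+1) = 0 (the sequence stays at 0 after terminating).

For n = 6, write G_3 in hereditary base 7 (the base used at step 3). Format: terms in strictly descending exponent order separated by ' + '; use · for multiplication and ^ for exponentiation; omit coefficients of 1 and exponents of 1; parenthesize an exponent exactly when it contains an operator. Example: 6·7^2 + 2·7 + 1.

base 4: 6 = 4 + 2; at 5: 5 + 2 = 7; next = 6
base 5: 6 = 5 + 1; at 6: 6 + 1 = 7; next = 6
base 6: 6 = 6; at 7: 7 = 7; next = 6
base 7: 6 = 6; at 8: 6 = 6; next = 5

6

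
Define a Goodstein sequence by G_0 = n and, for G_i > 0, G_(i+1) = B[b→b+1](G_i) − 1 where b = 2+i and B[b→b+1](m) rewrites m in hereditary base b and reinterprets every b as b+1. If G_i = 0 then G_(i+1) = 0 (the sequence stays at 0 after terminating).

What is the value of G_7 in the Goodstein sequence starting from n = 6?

6 —HB2→ 2^2 + 2 —bump→ 3^3 + 3 = 30 —(−1)→ 29
29 —HB3→ 3^3 + 2 —bump→ 4^4 + 2 = 258 —(−1)→ 257
257 —HB4→ 4^4 + 1 —bump→ 5^5 + 1 = 3126 —(−1)→ 3125
3125 —HB5→ 5^5 —bump→ 6^6 = 46656 —(−1)→ 46655
46655 —HB6→ 5·6^5 + 5·6^4 + 5·6^3 + 5·6^2 + 5·6 + 5 —bump→ 5·7^5 + 5·7^4 + 5·7^3 + 5·7^2 + 5·7 + 5 = 98040 —(−1)→ 98039
98039 —HB7→ 5·7^5 + 5·7^4 + 5·7^3 + 5·7^2 + 5·7 + 4 —bump→ 5·8^5 + 5·8^4 + 5·8^3 + 5·8^2 + 5·8 + 4 = 187244 —(−1)→ 187243
187243 —HB8→ 5·8^5 + 5·8^4 + 5·8^3 + 5·8^2 + 5·8 + 3 —bump→ 5·9^5 + 5·9^4 + 5·9^3 + 5·9^2 + 5·9 + 3 = 332148 —(−1)→ 332147
332147 —HB9→ 5·9^5 + 5·9^4 + 5·9^3 + 5·9^2 + 5·9 + 2 —bump→ 5·10^5 + 5·10^4 + 5·10^3 + 5·10^2 + 5·10 + 2 = 555552 —(−1)→ 555551

332147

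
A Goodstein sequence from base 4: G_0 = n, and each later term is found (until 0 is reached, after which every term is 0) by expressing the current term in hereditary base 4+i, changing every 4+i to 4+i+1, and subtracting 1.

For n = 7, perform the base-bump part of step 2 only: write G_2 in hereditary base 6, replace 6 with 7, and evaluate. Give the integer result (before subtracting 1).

i=0: 7 = 4 + 3 (b=4); 4→5: 5 + 3 = 8; 8−1 = 7
i=1: 7 = 5 + 2 (b=5); 5→6: 6 + 2 = 8; 8−1 = 7
i=2: 7 = 6 + 1 (b=6); 6→7: 7 + 1 = 8; 8−1 = 7

8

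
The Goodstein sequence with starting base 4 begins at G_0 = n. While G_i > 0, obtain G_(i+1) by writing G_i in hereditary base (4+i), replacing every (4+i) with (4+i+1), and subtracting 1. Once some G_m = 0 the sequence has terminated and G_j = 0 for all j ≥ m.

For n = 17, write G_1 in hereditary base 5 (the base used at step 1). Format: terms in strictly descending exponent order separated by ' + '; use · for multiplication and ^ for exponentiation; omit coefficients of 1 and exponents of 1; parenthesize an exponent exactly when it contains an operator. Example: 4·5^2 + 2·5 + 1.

5^2

step 0: 17 = 4^2 + 1; sub 5 for 4: 5^2 + 1; = 26; G_1 = 26−1 = 25
step 1: 25 = 5^2; sub 6 for 5: 6^2; = 36; G_2 = 36−1 = 35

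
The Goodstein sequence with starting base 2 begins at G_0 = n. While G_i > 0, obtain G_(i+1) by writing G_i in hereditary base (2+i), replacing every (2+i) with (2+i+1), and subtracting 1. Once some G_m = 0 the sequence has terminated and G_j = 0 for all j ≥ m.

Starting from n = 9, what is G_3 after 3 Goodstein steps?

9 —HB2→ 2^(2 + 1) + 1 —bump→ 3^(3 + 1) + 1 = 82 —(−1)→ 81
81 —HB3→ 3^(3 + 1) —bump→ 4^(4 + 1) = 1024 —(−1)→ 1023
1023 —HB4→ 3·4^4 + 3·4^3 + 3·4^2 + 3·4 + 3 —bump→ 3·5^5 + 3·5^3 + 3·5^2 + 3·5 + 3 = 9843 —(−1)→ 9842
9842 —HB5→ 3·5^5 + 3·5^3 + 3·5^2 + 3·5 + 2 —bump→ 3·6^6 + 3·6^3 + 3·6^2 + 3·6 + 2 = 140744 —(−1)→ 140743

9842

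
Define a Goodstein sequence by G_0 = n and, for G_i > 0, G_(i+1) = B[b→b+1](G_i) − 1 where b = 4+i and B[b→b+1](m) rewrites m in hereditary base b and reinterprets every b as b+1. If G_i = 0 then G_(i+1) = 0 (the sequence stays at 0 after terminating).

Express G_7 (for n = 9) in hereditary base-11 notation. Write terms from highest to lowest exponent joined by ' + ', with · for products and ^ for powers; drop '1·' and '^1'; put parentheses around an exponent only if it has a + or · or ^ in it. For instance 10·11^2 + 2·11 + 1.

11

G_0 = 9. HB_4(9) = 2·4 + 1. Bump = 11. G_1 = 10.
G_1 = 10. HB_5(10) = 2·5. Bump = 12. G_2 = 11.
G_2 = 11. HB_6(11) = 6 + 5. Bump = 12. G_3 = 11.
G_3 = 11. HB_7(11) = 7 + 4. Bump = 12. G_4 = 11.
G_4 = 11. HB_8(11) = 8 + 3. Bump = 12. G_5 = 11.
G_5 = 11. HB_9(11) = 9 + 2. Bump = 12. G_6 = 11.
G_6 = 11. HB_10(11) = 10 + 1. Bump = 12. G_7 = 11.
G_7 = 11. HB_11(11) = 11. Bump = 12. G_8 = 11.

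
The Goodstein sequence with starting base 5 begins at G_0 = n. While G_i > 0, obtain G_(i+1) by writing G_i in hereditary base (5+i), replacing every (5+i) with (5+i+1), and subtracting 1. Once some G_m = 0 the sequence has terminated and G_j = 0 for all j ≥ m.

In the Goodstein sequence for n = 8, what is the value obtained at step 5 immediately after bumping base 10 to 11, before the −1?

7

i=0: 8 = 5 + 3 (b=5); 5→6: 6 + 3 = 9; 9−1 = 8
i=1: 8 = 6 + 2 (b=6); 6→7: 7 + 2 = 9; 9−1 = 8
i=2: 8 = 7 + 1 (b=7); 7→8: 8 + 1 = 9; 9−1 = 8
i=3: 8 = 8 (b=8); 8→9: 9 = 9; 9−1 = 8
i=4: 8 = 8 (b=9); 9→10: 8 = 8; 8−1 = 7
i=5: 7 = 7 (b=10); 10→11: 7 = 7; 7−1 = 6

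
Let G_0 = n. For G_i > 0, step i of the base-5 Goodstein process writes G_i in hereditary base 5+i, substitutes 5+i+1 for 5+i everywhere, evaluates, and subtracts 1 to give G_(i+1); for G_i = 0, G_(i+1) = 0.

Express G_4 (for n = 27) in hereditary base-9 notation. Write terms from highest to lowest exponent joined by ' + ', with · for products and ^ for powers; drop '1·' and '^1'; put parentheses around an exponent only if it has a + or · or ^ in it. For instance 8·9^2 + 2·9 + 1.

27 —HB5→ 5^2 + 2 —bump→ 6^2 + 2 = 38 —(−1)→ 37
37 —HB6→ 6^2 + 1 —bump→ 7^2 + 1 = 50 —(−1)→ 49
49 —HB7→ 7^2 —bump→ 8^2 = 64 —(−1)→ 63
63 —HB8→ 7·8 + 7 —bump→ 7·9 + 7 = 70 —(−1)→ 69
69 —HB9→ 7·9 + 6 —bump→ 7·10 + 6 = 76 —(−1)→ 75

7·9 + 6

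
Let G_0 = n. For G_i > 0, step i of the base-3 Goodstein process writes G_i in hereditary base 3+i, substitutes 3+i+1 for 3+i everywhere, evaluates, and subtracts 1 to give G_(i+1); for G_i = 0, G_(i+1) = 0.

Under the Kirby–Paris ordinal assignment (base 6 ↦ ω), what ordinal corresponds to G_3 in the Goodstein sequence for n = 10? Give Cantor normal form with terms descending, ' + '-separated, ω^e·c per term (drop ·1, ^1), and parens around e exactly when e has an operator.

G_0 = 10. HB_3(10) = 3^2 + 1. Bump = 17. G_1 = 16.
G_1 = 16. HB_4(16) = 4^2. Bump = 25. G_2 = 24.
G_2 = 24. HB_5(24) = 4·5 + 4. Bump = 28. G_3 = 27.
G_3 = 27. HB_6(27) = 4·6 + 3. Bump = 31. G_4 = 30.

ω·4 + 3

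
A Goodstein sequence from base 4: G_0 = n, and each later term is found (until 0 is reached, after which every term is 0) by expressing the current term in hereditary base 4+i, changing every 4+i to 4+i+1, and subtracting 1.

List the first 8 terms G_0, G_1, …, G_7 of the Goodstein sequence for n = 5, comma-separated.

G_0=5  [base 4] 4 + 1  →[4↦5]→  5 + 1 = 6  −1 ⇒ G_1=5
G_1=5  [base 5] 5  →[5↦6]→  6 = 6  −1 ⇒ G_2=5
G_2=5  [base 6] 5  →[6↦7]→  5 = 5  −1 ⇒ G_3=4
G_3=4  [base 7] 4  →[7↦8]→  4 = 4  −1 ⇒ G_4=3
G_4=3  [base 8] 3  →[8↦9]→  3 = 3  −1 ⇒ G_5=2
G_5=2  [base 9] 2  →[9↦10]→  2 = 2  −1 ⇒ G_6=1
G_6=1  [base 10] 1  →[10↦11]→  1 = 1  −1 ⇒ G_7=0

5, 5, 5, 4, 3, 2, 1, 0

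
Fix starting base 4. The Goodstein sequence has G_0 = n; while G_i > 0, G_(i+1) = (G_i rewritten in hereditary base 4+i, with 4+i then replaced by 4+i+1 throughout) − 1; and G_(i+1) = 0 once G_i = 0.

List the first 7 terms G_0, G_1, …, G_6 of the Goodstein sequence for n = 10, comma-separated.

10, 11, 12, 13, 13, 13, 13

(0) 10|_4 = 2·4 + 2 ↦ 2·5 + 2|_5 = 12 ⇒ 11
(1) 11|_5 = 2·5 + 1 ↦ 2·6 + 1|_6 = 13 ⇒ 12
(2) 12|_6 = 2·6 ↦ 2·7|_7 = 14 ⇒ 13
(3) 13|_7 = 7 + 6 ↦ 8 + 6|_8 = 14 ⇒ 13
(4) 13|_8 = 8 + 5 ↦ 9 + 5|_9 = 14 ⇒ 13
(5) 13|_9 = 9 + 4 ↦ 10 + 4|_10 = 14 ⇒ 13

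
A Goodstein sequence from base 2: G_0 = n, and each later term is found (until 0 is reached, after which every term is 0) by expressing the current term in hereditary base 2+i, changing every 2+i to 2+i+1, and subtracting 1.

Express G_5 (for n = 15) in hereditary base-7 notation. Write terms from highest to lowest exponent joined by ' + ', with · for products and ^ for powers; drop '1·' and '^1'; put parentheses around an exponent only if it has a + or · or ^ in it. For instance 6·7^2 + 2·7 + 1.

i=0: 15 = 2^(2 + 1) + 2^2 + 2 + 1 (b=2); 2→3: 3^(3 + 1) + 3^3 + 3 + 1 = 112; 112−1 = 111
i=1: 111 = 3^(3 + 1) + 3^3 + 3 (b=3); 3→4: 4^(4 + 1) + 4^4 + 4 = 1284; 1284−1 = 1283
i=2: 1283 = 4^(4 + 1) + 4^4 + 3 (b=4); 4→5: 5^(5 + 1) + 5^5 + 3 = 18753; 18753−1 = 18752
i=3: 18752 = 5^(5 + 1) + 5^5 + 2 (b=5); 5→6: 6^(6 + 1) + 6^6 + 2 = 326594; 326594−1 = 326593
i=4: 326593 = 6^(6 + 1) + 6^6 + 1 (b=6); 6→7: 7^(7 + 1) + 7^7 + 1 = 6588345; 6588345−1 = 6588344

7^(7 + 1) + 7^7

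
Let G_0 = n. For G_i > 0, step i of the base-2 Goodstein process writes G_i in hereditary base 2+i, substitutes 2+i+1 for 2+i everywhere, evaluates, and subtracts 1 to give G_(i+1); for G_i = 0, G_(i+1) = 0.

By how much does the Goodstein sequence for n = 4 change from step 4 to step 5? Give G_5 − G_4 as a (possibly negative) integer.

G_0=4  [base 2] 2^2  →[2↦3]→  3^3 = 27  −1 ⇒ G_1=26
G_1=26  [base 3] 2·3^2 + 2·3 + 2  →[3↦4]→  2·4^2 + 2·4 + 2 = 42  −1 ⇒ G_2=41
G_2=41  [base 4] 2·4^2 + 2·4 + 1  →[4↦5]→  2·5^2 + 2·5 + 1 = 61  −1 ⇒ G_3=60
G_3=60  [base 5] 2·5^2 + 2·5  →[5↦6]→  2·6^2 + 2·6 = 84  −1 ⇒ G_4=83
G_4=83  [base 6] 2·6^2 + 6 + 5  →[6↦7]→  2·7^2 + 7 + 5 = 110  −1 ⇒ G_5=109

26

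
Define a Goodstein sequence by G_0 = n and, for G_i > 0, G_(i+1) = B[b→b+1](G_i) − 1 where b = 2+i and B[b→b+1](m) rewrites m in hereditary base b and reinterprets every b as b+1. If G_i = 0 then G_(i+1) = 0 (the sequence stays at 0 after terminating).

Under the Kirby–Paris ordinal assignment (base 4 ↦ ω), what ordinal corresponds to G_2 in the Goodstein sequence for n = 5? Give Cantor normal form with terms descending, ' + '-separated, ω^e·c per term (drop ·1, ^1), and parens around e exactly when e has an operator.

5 —HB2→ 2^2 + 1 —bump→ 3^3 + 1 = 28 —(−1)→ 27
27 —HB3→ 3^3 —bump→ 4^4 = 256 —(−1)→ 255
255 —HB4→ 3·4^3 + 3·4^2 + 3·4 + 3 —bump→ 3·5^3 + 3·5^2 + 3·5 + 3 = 468 —(−1)→ 467

ω^3·3 + ω^2·3 + ω·3 + 3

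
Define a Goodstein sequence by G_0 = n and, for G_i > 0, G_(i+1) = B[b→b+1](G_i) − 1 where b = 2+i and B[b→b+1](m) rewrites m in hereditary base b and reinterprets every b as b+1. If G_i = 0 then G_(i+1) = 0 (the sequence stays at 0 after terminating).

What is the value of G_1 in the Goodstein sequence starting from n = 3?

3

i=0: 3 = 2 + 1 (b=2); 2→3: 3 + 1 = 4; 4−1 = 3
i=1: 3 = 3 (b=3); 3→4: 4 = 4; 4−1 = 3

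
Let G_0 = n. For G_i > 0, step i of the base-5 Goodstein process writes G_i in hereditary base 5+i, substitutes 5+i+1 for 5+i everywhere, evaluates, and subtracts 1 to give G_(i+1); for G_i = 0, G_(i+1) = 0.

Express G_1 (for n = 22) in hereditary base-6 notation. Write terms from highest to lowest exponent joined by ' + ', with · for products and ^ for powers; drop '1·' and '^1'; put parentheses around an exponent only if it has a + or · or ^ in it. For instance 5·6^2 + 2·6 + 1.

(0) 22|_5 = 4·5 + 2 ↦ 4·6 + 2|_6 = 26 ⇒ 25
(1) 25|_6 = 4·6 + 1 ↦ 4·7 + 1|_7 = 29 ⇒ 28

4·6 + 1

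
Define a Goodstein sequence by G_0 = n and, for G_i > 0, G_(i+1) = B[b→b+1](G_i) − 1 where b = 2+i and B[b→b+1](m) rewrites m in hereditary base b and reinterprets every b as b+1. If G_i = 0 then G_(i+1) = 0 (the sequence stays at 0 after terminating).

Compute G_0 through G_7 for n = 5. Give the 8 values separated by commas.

(0) 5|_2 = 2^2 + 1 ↦ 3^3 + 1|_3 = 28 ⇒ 27
(1) 27|_3 = 3^3 ↦ 4^4|_4 = 256 ⇒ 255
(2) 255|_4 = 3·4^3 + 3·4^2 + 3·4 + 3 ↦ 3·5^3 + 3·5^2 + 3·5 + 3|_5 = 468 ⇒ 467
(3) 467|_5 = 3·5^3 + 3·5^2 + 3·5 + 2 ↦ 3·6^3 + 3·6^2 + 3·6 + 2|_6 = 776 ⇒ 775
(4) 775|_6 = 3·6^3 + 3·6^2 + 3·6 + 1 ↦ 3·7^3 + 3·7^2 + 3·7 + 1|_7 = 1198 ⇒ 1197
(5) 1197|_7 = 3·7^3 + 3·7^2 + 3·7 ↦ 3·8^3 + 3·8^2 + 3·8|_8 = 1752 ⇒ 1751
(6) 1751|_8 = 3·8^3 + 3·8^2 + 2·8 + 7 ↦ 3·9^3 + 3·9^2 + 2·9 + 7|_9 = 2455 ⇒ 2454

5, 27, 255, 467, 775, 1197, 1751, 2454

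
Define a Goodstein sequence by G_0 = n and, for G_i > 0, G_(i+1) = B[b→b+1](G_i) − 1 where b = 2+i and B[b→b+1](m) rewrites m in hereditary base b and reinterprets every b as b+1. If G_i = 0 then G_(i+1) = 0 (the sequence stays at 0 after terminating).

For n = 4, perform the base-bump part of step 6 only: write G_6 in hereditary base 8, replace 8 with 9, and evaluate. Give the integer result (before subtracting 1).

174

4 —HB2→ 2^2 —bump→ 3^3 = 27 —(−1)→ 26
26 —HB3→ 2·3^2 + 2·3 + 2 —bump→ 2·4^2 + 2·4 + 2 = 42 —(−1)→ 41
41 —HB4→ 2·4^2 + 2·4 + 1 —bump→ 2·5^2 + 2·5 + 1 = 61 —(−1)→ 60
60 —HB5→ 2·5^2 + 2·5 —bump→ 2·6^2 + 2·6 = 84 —(−1)→ 83
83 —HB6→ 2·6^2 + 6 + 5 —bump→ 2·7^2 + 7 + 5 = 110 —(−1)→ 109
109 —HB7→ 2·7^2 + 7 + 4 —bump→ 2·8^2 + 8 + 4 = 140 —(−1)→ 139
139 —HB8→ 2·8^2 + 8 + 3 —bump→ 2·9^2 + 9 + 3 = 174 —(−1)→ 173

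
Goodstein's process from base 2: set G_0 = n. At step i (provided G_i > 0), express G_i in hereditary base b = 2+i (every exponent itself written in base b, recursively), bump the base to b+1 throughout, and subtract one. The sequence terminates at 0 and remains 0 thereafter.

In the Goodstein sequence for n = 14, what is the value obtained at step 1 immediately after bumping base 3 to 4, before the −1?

1282

14 —HB2→ 2^(2 + 1) + 2^2 + 2 —bump→ 3^(3 + 1) + 3^3 + 3 = 111 —(−1)→ 110
110 —HB3→ 3^(3 + 1) + 3^3 + 2 —bump→ 4^(4 + 1) + 4^4 + 2 = 1282 —(−1)→ 1281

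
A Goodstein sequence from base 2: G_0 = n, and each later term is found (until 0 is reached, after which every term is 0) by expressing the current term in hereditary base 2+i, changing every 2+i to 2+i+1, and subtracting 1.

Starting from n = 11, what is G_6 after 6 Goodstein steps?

134217727

[0] 11 ≡ 2^(2 + 1) + 2 + 1 (base 2). Lift 3: 85. −1: 84.
[1] 84 ≡ 3^(3 + 1) + 3 (base 3). Lift 4: 1028. −1: 1027.
[2] 1027 ≡ 4^(4 + 1) + 3 (base 4). Lift 5: 15628. −1: 15627.
[3] 15627 ≡ 5^(5 + 1) + 2 (base 5). Lift 6: 279938. −1: 279937.
[4] 279937 ≡ 6^(6 + 1) + 1 (base 6). Lift 7: 5764802. −1: 5764801.
[5] 5764801 ≡ 7^(7 + 1) (base 7). Lift 8: 134217728. −1: 134217727.
[6] 134217727 ≡ 7·8^8 + 7·8^7 + 7·8^6 + 7·8^5 + 7·8^4 + 7·8^3 + 7·8^2 + 7·8 + 7 (base 8). Lift 9: 2749609303. −1: 2749609302.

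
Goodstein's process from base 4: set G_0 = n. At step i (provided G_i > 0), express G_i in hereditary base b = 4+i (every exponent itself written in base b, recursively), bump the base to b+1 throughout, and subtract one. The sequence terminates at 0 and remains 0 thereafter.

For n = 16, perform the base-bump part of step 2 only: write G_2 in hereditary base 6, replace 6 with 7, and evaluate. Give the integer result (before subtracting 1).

31

16 —HB4→ 4^2 —bump→ 5^2 = 25 —(−1)→ 24
24 —HB5→ 4·5 + 4 —bump→ 4·6 + 4 = 28 —(−1)→ 27
27 —HB6→ 4·6 + 3 —bump→ 4·7 + 3 = 31 —(−1)→ 30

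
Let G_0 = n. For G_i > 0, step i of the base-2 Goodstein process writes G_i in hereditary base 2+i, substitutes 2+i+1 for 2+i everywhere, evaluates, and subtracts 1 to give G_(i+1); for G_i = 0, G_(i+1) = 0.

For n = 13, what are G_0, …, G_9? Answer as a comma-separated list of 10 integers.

G_0=13  [base 2] 2^(2 + 1) + 2^2 + 1  →[2↦3]→  3^(3 + 1) + 3^3 + 1 = 109  −1 ⇒ G_1=108
G_1=108  [base 3] 3^(3 + 1) + 3^3  →[3↦4]→  4^(4 + 1) + 4^4 = 1280  −1 ⇒ G_2=1279
G_2=1279  [base 4] 4^(4 + 1) + 3·4^3 + 3·4^2 + 3·4 + 3  →[4↦5]→  5^(5 + 1) + 3·5^3 + 3·5^2 + 3·5 + 3 = 16093  −1 ⇒ G_3=16092
G_3=16092  [base 5] 5^(5 + 1) + 3·5^3 + 3·5^2 + 3·5 + 2  →[5↦6]→  6^(6 + 1) + 3·6^3 + 3·6^2 + 3·6 + 2 = 280712  −1 ⇒ G_4=280711
G_4=280711  [base 6] 6^(6 + 1) + 3·6^3 + 3·6^2 + 3·6 + 1  →[6↦7]→  7^(7 + 1) + 3·7^3 + 3·7^2 + 3·7 + 1 = 5765999  −1 ⇒ G_5=5765998
G_5=5765998  [base 7] 7^(7 + 1) + 3·7^3 + 3·7^2 + 3·7  →[7↦8]→  8^(8 + 1) + 3·8^3 + 3·8^2 + 3·8 = 134219480  −1 ⇒ G_6=134219479
G_6=134219479  [base 8] 8^(8 + 1) + 3·8^3 + 3·8^2 + 2·8 + 7  →[8↦9]→  9^(9 + 1) + 3·9^3 + 3·9^2 + 2·9 + 7 = 3486786856  −1 ⇒ G_7=3486786855
G_7=3486786855  [base 9] 9^(9 + 1) + 3·9^3 + 3·9^2 + 2·9 + 6  →[9↦10]→  10^(10 + 1) + 3·10^3 + 3·10^2 + 2·10 + 6 = 100000003326  −1 ⇒ G_8=100000003325
G_8=100000003325  [base 10] 10^(10 + 1) + 3·10^3 + 3·10^2 + 2·10 + 5  →[10↦11]→  11^(11 + 1) + 3·11^3 + 3·11^2 + 2·11 + 5 = 3138428381104  −1 ⇒ G_9=3138428381103

13, 108, 1279, 16092, 280711, 5765998, 134219479, 3486786855, 100000003325, 3138428381103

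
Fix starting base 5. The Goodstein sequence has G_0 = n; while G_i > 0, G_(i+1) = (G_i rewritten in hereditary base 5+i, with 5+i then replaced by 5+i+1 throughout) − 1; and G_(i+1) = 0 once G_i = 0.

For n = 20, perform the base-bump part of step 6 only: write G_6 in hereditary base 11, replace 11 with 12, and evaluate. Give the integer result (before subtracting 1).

36

base 5: 20 = 4·5; at 6: 4·6 = 24; next = 23
base 6: 23 = 3·6 + 5; at 7: 3·7 + 5 = 26; next = 25
base 7: 25 = 3·7 + 4; at 8: 3·8 + 4 = 28; next = 27
base 8: 27 = 3·8 + 3; at 9: 3·9 + 3 = 30; next = 29
base 9: 29 = 3·9 + 2; at 10: 3·10 + 2 = 32; next = 31
base 10: 31 = 3·10 + 1; at 11: 3·11 + 1 = 34; next = 33
base 11: 33 = 3·11; at 12: 3·12 = 36; next = 35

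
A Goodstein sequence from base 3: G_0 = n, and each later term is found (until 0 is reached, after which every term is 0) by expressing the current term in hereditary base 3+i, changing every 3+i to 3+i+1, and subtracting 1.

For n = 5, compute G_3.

5

base 3: 5 = 3 + 2; at 4: 4 + 2 = 6; next = 5
base 4: 5 = 4 + 1; at 5: 5 + 1 = 6; next = 5
base 5: 5 = 5; at 6: 6 = 6; next = 5
base 6: 5 = 5; at 7: 5 = 5; next = 4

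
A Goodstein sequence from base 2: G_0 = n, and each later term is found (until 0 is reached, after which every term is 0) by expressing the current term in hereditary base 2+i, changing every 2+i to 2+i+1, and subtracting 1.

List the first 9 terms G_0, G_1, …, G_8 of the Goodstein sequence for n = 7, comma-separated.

[0] 7 ≡ 2^2 + 2 + 1 (base 2). Lift 3: 31. −1: 30.
[1] 30 ≡ 3^3 + 3 (base 3). Lift 4: 260. −1: 259.
[2] 259 ≡ 4^4 + 3 (base 4). Lift 5: 3128. −1: 3127.
[3] 3127 ≡ 5^5 + 2 (base 5). Lift 6: 46658. −1: 46657.
[4] 46657 ≡ 6^6 + 1 (base 6). Lift 7: 823544. −1: 823543.
[5] 823543 ≡ 7^7 (base 7). Lift 8: 16777216. −1: 16777215.
[6] 16777215 ≡ 7·8^7 + 7·8^6 + 7·8^5 + 7·8^4 + 7·8^3 + 7·8^2 + 7·8 + 7 (base 8). Lift 9: 37665880. −1: 37665879.
[7] 37665879 ≡ 7·9^7 + 7·9^6 + 7·9^5 + 7·9^4 + 7·9^3 + 7·9^2 + 7·9 + 6 (base 9). Lift 10: 77777776. −1: 77777775.

7, 30, 259, 3127, 46657, 823543, 16777215, 37665879, 77777775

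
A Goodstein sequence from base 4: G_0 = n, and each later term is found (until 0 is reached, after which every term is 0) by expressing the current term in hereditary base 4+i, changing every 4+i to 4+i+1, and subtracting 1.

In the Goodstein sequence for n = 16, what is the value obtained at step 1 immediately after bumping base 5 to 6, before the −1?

28

G_0=16  [base 4] 4^2  →[4↦5]→  5^2 = 25  −1 ⇒ G_1=24
G_1=24  [base 5] 4·5 + 4  →[5↦6]→  4·6 + 4 = 28  −1 ⇒ G_2=27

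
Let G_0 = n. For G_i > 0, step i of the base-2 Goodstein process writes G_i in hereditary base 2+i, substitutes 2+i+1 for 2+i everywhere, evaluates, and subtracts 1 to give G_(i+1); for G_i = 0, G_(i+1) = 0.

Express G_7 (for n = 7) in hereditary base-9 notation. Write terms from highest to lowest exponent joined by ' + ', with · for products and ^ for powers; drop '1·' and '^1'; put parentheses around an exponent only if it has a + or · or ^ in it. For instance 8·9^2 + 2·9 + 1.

base 2: 7 = 2^2 + 2 + 1; at 3: 3^3 + 3 + 1 = 31; next = 30
base 3: 30 = 3^3 + 3; at 4: 4^4 + 4 = 260; next = 259
base 4: 259 = 4^4 + 3; at 5: 5^5 + 3 = 3128; next = 3127
base 5: 3127 = 5^5 + 2; at 6: 6^6 + 2 = 46658; next = 46657
base 6: 46657 = 6^6 + 1; at 7: 7^7 + 1 = 823544; next = 823543
base 7: 823543 = 7^7; at 8: 8^8 = 16777216; next = 16777215
base 8: 16777215 = 7·8^7 + 7·8^6 + 7·8^5 + 7·8^4 + 7·8^3 + 7·8^2 + 7·8 + 7; at 9: 7·9^7 + 7·9^6 + 7·9^5 + 7·9^4 + 7·9^3 + 7·9^2 + 7·9 + 7 = 37665880; next = 37665879
base 9: 37665879 = 7·9^7 + 7·9^6 + 7·9^5 + 7·9^4 + 7·9^3 + 7·9^2 + 7·9 + 6; at 10: 7·10^7 + 7·10^6 + 7·10^5 + 7·10^4 + 7·10^3 + 7·10^2 + 7·10 + 6 = 77777776; next = 77777775

7·9^7 + 7·9^6 + 7·9^5 + 7·9^4 + 7·9^3 + 7·9^2 + 7·9 + 6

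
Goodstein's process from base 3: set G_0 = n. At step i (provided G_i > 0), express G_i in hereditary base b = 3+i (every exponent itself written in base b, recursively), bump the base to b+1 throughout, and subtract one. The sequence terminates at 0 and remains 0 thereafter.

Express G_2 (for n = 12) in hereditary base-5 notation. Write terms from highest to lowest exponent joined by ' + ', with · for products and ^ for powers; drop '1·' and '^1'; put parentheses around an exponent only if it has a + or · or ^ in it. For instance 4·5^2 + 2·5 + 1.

5^2 + 2

(0) 12|_3 = 3^2 + 3 ↦ 4^2 + 4|_4 = 20 ⇒ 19
(1) 19|_4 = 4^2 + 3 ↦ 5^2 + 3|_5 = 28 ⇒ 27
(2) 27|_5 = 5^2 + 2 ↦ 6^2 + 2|_6 = 38 ⇒ 37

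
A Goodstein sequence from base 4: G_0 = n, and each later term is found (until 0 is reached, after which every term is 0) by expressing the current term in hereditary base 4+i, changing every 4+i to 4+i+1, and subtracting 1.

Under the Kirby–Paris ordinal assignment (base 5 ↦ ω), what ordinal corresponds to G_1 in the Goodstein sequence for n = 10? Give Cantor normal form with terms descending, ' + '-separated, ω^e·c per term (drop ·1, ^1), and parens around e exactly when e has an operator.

ω·2 + 1

i=0: 10 = 2·4 + 2 (b=4); 4→5: 2·5 + 2 = 12; 12−1 = 11
i=1: 11 = 2·5 + 1 (b=5); 5→6: 2·6 + 1 = 13; 13−1 = 12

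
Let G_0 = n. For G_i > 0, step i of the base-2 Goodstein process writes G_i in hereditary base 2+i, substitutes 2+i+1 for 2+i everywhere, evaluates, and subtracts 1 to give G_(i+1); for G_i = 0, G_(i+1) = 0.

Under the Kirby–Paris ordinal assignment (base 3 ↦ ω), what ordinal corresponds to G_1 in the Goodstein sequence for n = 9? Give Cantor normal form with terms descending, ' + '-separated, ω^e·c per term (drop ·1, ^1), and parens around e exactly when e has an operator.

base 2: 9 = 2^(2 + 1) + 1; at 3: 3^(3 + 1) + 1 = 82; next = 81
base 3: 81 = 3^(3 + 1); at 4: 4^(4 + 1) = 1024; next = 1023

ω^(ω + 1)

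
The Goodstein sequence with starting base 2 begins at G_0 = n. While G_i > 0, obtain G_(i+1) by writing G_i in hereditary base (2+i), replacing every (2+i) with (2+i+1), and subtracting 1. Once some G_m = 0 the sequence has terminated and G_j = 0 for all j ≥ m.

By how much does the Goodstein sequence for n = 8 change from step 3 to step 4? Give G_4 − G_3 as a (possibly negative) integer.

8 —HB2→ 2^(2 + 1) —bump→ 3^(3 + 1) = 81 —(−1)→ 80
80 —HB3→ 2·3^3 + 2·3^2 + 2·3 + 2 —bump→ 2·4^4 + 2·4^2 + 2·4 + 2 = 554 —(−1)→ 553
553 —HB4→ 2·4^4 + 2·4^2 + 2·4 + 1 —bump→ 2·5^5 + 2·5^2 + 2·5 + 1 = 6311 —(−1)→ 6310
6310 —HB5→ 2·5^5 + 2·5^2 + 2·5 —bump→ 2·6^6 + 2·6^2 + 2·6 = 93396 —(−1)→ 93395

87085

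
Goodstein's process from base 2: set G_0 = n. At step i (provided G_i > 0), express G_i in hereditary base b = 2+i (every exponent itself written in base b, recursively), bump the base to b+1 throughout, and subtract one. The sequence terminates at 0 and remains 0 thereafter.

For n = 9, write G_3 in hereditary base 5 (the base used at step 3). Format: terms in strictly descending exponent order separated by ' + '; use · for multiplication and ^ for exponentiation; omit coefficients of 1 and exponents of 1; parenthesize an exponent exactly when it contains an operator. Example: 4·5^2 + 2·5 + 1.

3·5^5 + 3·5^3 + 3·5^2 + 3·5 + 2

[0] 9 ≡ 2^(2 + 1) + 1 (base 2). Lift 3: 82. −1: 81.
[1] 81 ≡ 3^(3 + 1) (base 3). Lift 4: 1024. −1: 1023.
[2] 1023 ≡ 3·4^4 + 3·4^3 + 3·4^2 + 3·4 + 3 (base 4). Lift 5: 9843. −1: 9842.
[3] 9842 ≡ 3·5^5 + 3·5^3 + 3·5^2 + 3·5 + 2 (base 5). Lift 6: 140744. −1: 140743.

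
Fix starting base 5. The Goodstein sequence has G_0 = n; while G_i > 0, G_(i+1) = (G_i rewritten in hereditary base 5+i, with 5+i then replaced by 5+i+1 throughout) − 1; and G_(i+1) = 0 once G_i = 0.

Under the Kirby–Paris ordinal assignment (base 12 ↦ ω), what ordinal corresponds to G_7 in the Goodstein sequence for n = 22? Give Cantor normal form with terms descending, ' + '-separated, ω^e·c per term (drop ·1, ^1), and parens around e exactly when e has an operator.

[0] 22 ≡ 4·5 + 2 (base 5). Lift 6: 26. −1: 25.
[1] 25 ≡ 4·6 + 1 (base 6). Lift 7: 29. −1: 28.
[2] 28 ≡ 4·7 (base 7). Lift 8: 32. −1: 31.
[3] 31 ≡ 3·8 + 7 (base 8). Lift 9: 34. −1: 33.
[4] 33 ≡ 3·9 + 6 (base 9). Lift 10: 36. −1: 35.
[5] 35 ≡ 3·10 + 5 (base 10). Lift 11: 38. −1: 37.
[6] 37 ≡ 3·11 + 4 (base 11). Lift 12: 40. −1: 39.

ω·3 + 3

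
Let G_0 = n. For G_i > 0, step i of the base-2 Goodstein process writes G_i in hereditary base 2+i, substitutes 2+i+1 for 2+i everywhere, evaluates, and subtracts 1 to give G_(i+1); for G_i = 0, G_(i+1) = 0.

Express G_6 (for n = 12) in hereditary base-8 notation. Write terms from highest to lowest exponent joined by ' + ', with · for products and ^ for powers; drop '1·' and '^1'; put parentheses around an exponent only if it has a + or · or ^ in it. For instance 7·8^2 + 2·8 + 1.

G_0 = 12. HB_2(12) = 2^(2 + 1) + 2^2. Bump = 108. G_1 = 107.
G_1 = 107. HB_3(107) = 3^(3 + 1) + 2·3^2 + 2·3 + 2. Bump = 1066. G_2 = 1065.
G_2 = 1065. HB_4(1065) = 4^(4 + 1) + 2·4^2 + 2·4 + 1. Bump = 15686. G_3 = 15685.
G_3 = 15685. HB_5(15685) = 5^(5 + 1) + 2·5^2 + 2·5. Bump = 280020. G_4 = 280019.
G_4 = 280019. HB_6(280019) = 6^(6 + 1) + 2·6^2 + 6 + 5. Bump = 5764911. G_5 = 5764910.
G_5 = 5764910. HB_7(5764910) = 7^(7 + 1) + 2·7^2 + 7 + 4. Bump = 134217868. G_6 = 134217867.
G_6 = 134217867. HB_8(134217867) = 8^(8 + 1) + 2·8^2 + 8 + 3. Bump = 3486784575. G_7 = 3486784574.

8^(8 + 1) + 2·8^2 + 8 + 3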